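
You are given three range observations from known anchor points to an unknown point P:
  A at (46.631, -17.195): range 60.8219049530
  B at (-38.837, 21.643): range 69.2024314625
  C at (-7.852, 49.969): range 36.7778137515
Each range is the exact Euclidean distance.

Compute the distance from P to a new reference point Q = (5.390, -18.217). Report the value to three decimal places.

eq1: (x − 46.631)² + (y + 17.195)² = 60.8219049530²
eq2: (x + 38.837)² + (y − 21.643)² = 69.2024314625²
eq3: (x + 7.852)² + (y − 49.969)² = 36.7778137515²
eq2−eq3, eq2−eq1 (x²,y² cancel):
  61.970·x + 56.652·y = 4018.191783
  170.936·x − 77.676·y = 1583.058566
det = 61.970·-77.676 − 56.652·170.936 = -14497.447992
x = (4018.191783·-77.676 − 56.652·1583.058566) / -14497.447992 = 27.715257
y = (61.970·1583.058566 − 4018.191783·170.936) / -14497.447992 = 40.610699
|P − Q| = √((27.715257 − 5.390)² + (40.610699 − -18.217)²) = 62.921501

62.922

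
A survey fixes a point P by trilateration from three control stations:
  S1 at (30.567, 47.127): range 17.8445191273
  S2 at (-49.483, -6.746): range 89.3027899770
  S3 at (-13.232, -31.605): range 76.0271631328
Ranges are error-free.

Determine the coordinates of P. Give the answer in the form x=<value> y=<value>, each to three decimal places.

x=32.197 y=29.357

eq1: (x − 30.567)² + (y − 47.127)² = 17.8445191273²
eq2: (x + 49.483)² + (y + 6.746)² = 89.3027899770²
eq3: (x + 13.232)² + (y + 31.605)² = 76.0271631328²
eq3−eq1, eq3−eq2 (x²,y² cancel):
  87.598·x + 157.464·y = 7443.036440
  -72.502·x + 49.718·y = -874.744808
det = 87.598·49.718 − 157.464·-72.502 = 15771.652292
x = (7443.036440·49.718 − 157.464·-874.744808) / 15771.652292 = 32.196608
y = (87.598·-874.744808 − 7443.036440·-72.502) / 15771.652292 = 29.357047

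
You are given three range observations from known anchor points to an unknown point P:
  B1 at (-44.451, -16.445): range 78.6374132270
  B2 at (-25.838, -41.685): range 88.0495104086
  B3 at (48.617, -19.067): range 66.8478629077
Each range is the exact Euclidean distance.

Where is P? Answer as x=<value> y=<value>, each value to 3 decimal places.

eq1: (x + 44.451)² + (y + 16.445)² = 78.6374132270²
eq2: (x + 25.838)² + (y + 41.685)² = 88.0495104086²
eq3: (x − 48.617)² + (y + 19.067)² = 66.8478629077²
eq2−eq3, eq2−eq1 (x²,y² cancel):
  148.910·x + 45.236·y = 3606.001217
  -37.226·x + 50.480·y = 1409.961481
det = 148.910·50.480 − 45.236·-37.226 = 9200.932136
x = (3606.001217·50.480 − 45.236·1409.961481) / 9200.932136 = 12.851950
y = (148.910·1409.961481 − 3606.001217·-37.226) / 9200.932136 = 37.408641

x=12.852 y=37.409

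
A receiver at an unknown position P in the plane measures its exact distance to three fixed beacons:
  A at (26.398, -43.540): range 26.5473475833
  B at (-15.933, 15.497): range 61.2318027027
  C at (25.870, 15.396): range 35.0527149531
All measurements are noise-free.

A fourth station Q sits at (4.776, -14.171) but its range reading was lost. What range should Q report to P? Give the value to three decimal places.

eq1: (x − 26.398)² + (y + 43.540)² = 26.5473475833²
eq2: (x + 15.933)² + (y − 15.497)² = 61.2318027027²
eq3: (x − 25.870)² + (y − 15.396)² = 35.0527149531²
eq2−eq1, eq2−eq3 (x²,y² cancel):
  84.662·x − 118.074·y = 5143.140505
  83.606·x − 0.202·y = 2932.917055
det = 84.662·-0.202 − -118.074·83.606 = 9854.593120
x = (5143.140505·-0.202 − -118.074·2932.917055) / 9854.593120 = 35.035676
y = (84.662·2932.917055 − 5143.140505·83.606) / 9854.593120 = -18.437167
|P − Q| = √((35.035676 − 4.776)² + (-18.437167 − -14.171)²) = 30.558930

30.559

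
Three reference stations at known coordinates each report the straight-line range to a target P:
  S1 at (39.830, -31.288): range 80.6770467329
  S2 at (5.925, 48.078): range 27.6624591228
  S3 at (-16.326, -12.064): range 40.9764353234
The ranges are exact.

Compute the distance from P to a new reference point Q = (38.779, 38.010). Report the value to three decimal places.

53.526

eq1: (x − 39.830)² + (y + 31.288)² = 80.6770467329²
eq2: (x − 5.925)² + (y − 48.078)² = 27.6624591228²
eq3: (x + 16.326)² + (y + 12.064)² = 40.9764353234²
eq2−eq3, eq2−eq1 (x²,y² cancel):
  -44.502·x − 120.284·y = -2848.377944
  67.810·x − 158.732·y = -5524.806090
det = -44.502·-158.732 − -120.284·67.810 = 15220.349504
x = (-2848.377944·-158.732 − -120.284·-5524.806090) / 15220.349504 = -13.956122
y = (-44.502·-5524.806090 − -2848.377944·67.810) / 15220.349504 = 28.843847
|P − Q| = √((-13.956122 − 38.779)² + (28.843847 − 38.010)²) = 53.525801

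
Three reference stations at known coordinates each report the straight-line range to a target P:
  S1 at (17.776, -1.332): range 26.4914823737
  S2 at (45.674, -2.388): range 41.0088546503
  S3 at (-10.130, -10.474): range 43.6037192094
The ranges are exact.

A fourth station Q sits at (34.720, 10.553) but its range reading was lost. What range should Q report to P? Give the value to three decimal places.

eq1: (x − 17.776)² + (y + 1.332)² = 26.4914823737²
eq2: (x − 45.674)² + (y + 2.388)² = 41.0088546503²
eq3: (x + 10.130)² + (y + 10.474)² = 43.6037192094²
eq2−eq3, eq2−eq1 (x²,y² cancel):
  -111.608·x − 16.172·y = -2099.053413
  -55.796·x + 2.112·y = -794.128899
det = -111.608·2.112 − -16.172·-55.796 = -1138.049008
x = (-2099.053413·2.112 − -16.172·-794.128899) / -1138.049008 = 15.180237
y = (-111.608·-794.128899 − -2099.053413·-55.796) / -1138.049008 = 25.032003
|P − Q| = √((15.180237 − 34.720)² + (25.032003 − 10.553)²) = 24.319619

24.320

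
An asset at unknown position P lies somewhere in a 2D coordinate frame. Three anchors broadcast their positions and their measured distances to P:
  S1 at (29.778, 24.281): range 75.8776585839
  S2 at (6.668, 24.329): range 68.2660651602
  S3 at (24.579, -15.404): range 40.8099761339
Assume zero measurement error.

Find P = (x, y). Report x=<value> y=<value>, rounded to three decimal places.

eq1: (x − 29.778)² + (y − 24.281)² = 75.8776585839²
eq2: (x − 6.668)² + (y − 24.329)² = 68.2660651602²
eq3: (x − 24.579)² + (y + 15.404)² = 40.8099761339²
eq3−eq1, eq3−eq2 (x²,y² cancel):
  10.398·x + 79.370·y = -3457.079132
  -35.822·x + 79.466·y = -3199.849492
det = 10.398·79.466 − 79.370·-35.822 = 3669.479608
x = (-3457.079132·79.466 − 79.370·-3199.849492) / 3669.479608 = -5.654261
y = (10.398·-3199.849492 − -3457.079132·-35.822) / 3669.479608 = -42.815751

x=-5.654 y=-42.816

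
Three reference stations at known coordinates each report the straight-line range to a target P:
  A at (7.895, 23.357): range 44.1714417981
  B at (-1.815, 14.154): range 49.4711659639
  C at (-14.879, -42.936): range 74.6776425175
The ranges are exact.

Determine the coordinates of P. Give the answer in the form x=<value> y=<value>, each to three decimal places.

x=45.772 y=0.632

eq1: (x − 7.895)² + (y − 23.357)² = 44.1714417981²
eq2: (x + 1.815)² + (y − 14.154)² = 49.4711659639²
eq3: (x + 14.879)² + (y + 42.936)² = 74.6776425175²
eq1−eq2, eq1−eq3 (x²,y² cancel):
  -19.420·x − 18.406·y = -900.530524
  -45.548·x − 132.586·y = -2168.629758
det = -19.420·-132.586 − -18.406·-45.548 = 1736.463632
x = (-900.530524·-132.586 − -18.406·-2168.629758) / 1736.463632 = 45.772304
y = (-19.420·-2168.629758 − -900.530524·-45.548) / 1736.463632 = 0.631989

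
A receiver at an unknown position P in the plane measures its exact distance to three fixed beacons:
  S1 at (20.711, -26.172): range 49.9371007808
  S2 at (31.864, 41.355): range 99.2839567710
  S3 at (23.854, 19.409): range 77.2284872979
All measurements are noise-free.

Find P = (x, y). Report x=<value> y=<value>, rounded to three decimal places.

x=-27.806 y=-37.998

eq1: (x − 20.711)² + (y + 26.172)² = 49.9371007808²
eq2: (x − 31.864)² + (y − 41.355)² = 99.2839567710²
eq3: (x − 23.854)² + (y − 19.409)² = 77.2284872979²
eq1−eq3, eq1−eq2 (x²,y² cancel):
  6.286·x + 91.162·y = -3638.721724
  22.306·x + 135.054·y = -5751.958622
det = 6.286·135.054 − 91.162·22.306 = -1184.510128
x = (-3638.721724·135.054 − 91.162·-5751.958622) / -1184.510128 = -27.805696
y = (6.286·-5751.958622 − -3638.721724·22.306) / -1184.510128 = -37.997577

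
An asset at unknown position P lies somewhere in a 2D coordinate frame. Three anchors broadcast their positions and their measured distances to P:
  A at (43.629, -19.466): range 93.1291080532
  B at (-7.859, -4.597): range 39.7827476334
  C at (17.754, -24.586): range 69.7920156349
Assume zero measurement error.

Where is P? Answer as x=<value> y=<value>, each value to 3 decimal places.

eq1: (x − 43.629)² + (y + 19.466)² = 93.1291080532²
eq2: (x + 7.859)² + (y + 4.597)² = 39.7827476334²
eq3: (x − 17.754)² + (y + 24.586)² = 69.7920156349²
eq2−eq1, eq2−eq3 (x²,y² cancel):
  102.976·x − 29.738·y = -4890.845251
  51.226·x − 39.978·y = -2451.478815
det = 102.976·-39.978 − -29.738·51.226 = -2593.415740
x = (-4890.845251·-39.978 − -29.738·-2451.478815) / -2593.415740 = -47.282868
y = (102.976·-2451.478815 − -4890.845251·51.226) / -2593.415740 = 0.734569

x=-47.283 y=0.735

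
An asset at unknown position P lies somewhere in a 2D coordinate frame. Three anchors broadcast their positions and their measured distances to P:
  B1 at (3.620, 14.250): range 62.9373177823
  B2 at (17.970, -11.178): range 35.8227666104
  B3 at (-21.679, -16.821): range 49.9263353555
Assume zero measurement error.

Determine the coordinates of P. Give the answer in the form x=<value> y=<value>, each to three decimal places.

eq1: (x − 3.620)² + (y − 14.250)² = 62.9373177823²
eq2: (x − 17.970)² + (y + 11.178)² = 35.8227666104²
eq3: (x + 21.679)² + (y + 16.821)² = 49.9263353555²
eq1−eq2, eq1−eq3 (x²,y² cancel):
  28.700·x − 50.856·y = 2909.537046
  -50.598·x − 62.142·y = 2005.225190
det = 28.700·-62.142 − -50.856·-50.598 = -4356.687288
x = (2909.537046·-62.142 − -50.856·2005.225190) / -4356.687288 = 18.093270
y = (28.700·2005.225190 − 2909.537046·-50.598) / -4356.687288 = -47.000555

x=18.093 y=-47.001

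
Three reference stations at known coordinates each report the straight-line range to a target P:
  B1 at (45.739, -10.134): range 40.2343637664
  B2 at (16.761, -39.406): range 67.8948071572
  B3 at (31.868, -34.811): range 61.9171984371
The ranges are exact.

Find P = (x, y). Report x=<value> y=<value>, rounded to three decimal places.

x=30.470 y=27.090

eq1: (x − 45.739)² + (y + 10.134)² = 40.2343637664²
eq2: (x − 16.761)² + (y + 39.406)² = 67.8948071572²
eq3: (x − 31.868)² + (y + 34.811)² = 61.9171984371²
eq3−eq2, eq3−eq1 (x²,y² cancel):
  -30.214·x − 9.190·y = -1169.576565
  27.742·x + 49.354·y = 2182.314367
det = -30.214·49.354 − -9.190·27.742 = -1236.232776
x = (-1169.576565·49.354 − -9.190·2182.314367) / -1236.232776 = 30.469838
y = (-30.214·2182.314367 − -1169.576565·27.742) / -1236.232776 = 27.090410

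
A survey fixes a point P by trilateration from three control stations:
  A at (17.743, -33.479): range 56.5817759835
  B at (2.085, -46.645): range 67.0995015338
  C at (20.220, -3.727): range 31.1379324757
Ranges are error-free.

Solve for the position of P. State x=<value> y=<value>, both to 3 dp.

eq1: (x − 17.743)² + (y + 33.479)² = 56.5817759835²
eq2: (x − 2.085)² + (y + 46.645)² = 67.0995015338²
eq3: (x − 20.220)² + (y + 3.727)² = 31.1379324757²
eq2−eq3, eq2−eq1 (x²,y² cancel):
  36.270·x + 85.836·y = 1775.407946
  31.316·x + 26.332·y = 556.399973
det = 36.270·26.332 − 85.836·31.316 = -1732.978536
x = (1775.407946·26.332 − 85.836·556.399973) / -1732.978536 = 0.582296
y = (36.270·556.399973 − 1775.407946·31.316) / -1732.978536 = 20.437673

x=0.582 y=20.438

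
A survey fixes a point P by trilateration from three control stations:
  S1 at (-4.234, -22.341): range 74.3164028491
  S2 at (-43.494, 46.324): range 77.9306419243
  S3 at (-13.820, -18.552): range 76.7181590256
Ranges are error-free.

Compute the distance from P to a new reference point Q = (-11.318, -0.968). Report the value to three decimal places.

62.115

eq1: (x + 4.234)² + (y + 22.341)² = 74.3164028491²
eq2: (x + 43.494)² + (y − 46.324)² = 77.9306419243²
eq3: (x + 13.820)² + (y + 18.552)² = 76.7181590256²
eq1−eq2, eq1−eq3 (x²,y² cancel):
  -78.520·x + 137.330·y = 2970.336757
  -19.172·x + 7.578·y = -344.626125
det = -78.520·7.578 − 137.330·-19.172 = 2037.866200
x = (2970.336757·7.578 − 137.330·-344.626125) / 2037.866200 = 34.269530
y = (-78.520·-344.626125 − 2970.336757·-19.172) / 2037.866200 = 41.223187
|P − Q| = √((34.269530 − -11.318)² + (41.223187 − -0.968)²) = 62.115370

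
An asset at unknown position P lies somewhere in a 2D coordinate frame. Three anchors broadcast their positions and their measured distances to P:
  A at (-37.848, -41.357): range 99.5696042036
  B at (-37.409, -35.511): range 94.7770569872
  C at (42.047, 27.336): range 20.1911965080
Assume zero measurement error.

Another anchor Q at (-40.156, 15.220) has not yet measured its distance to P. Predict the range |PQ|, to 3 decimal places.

eq1: (x + 37.848)² + (y + 41.357)² = 99.5696042036²
eq2: (x + 37.409)² + (y + 35.511)² = 94.7770569872²
eq3: (x − 42.047)² + (y − 27.336)² = 20.1911965080²
eq3−eq2, eq3−eq1 (x²,y² cancel):
  -158.912·x − 125.694·y = -8429.748818
  -159.790·x − 137.386·y = -8878.756217
det = -158.912·-137.386 − -125.694·-159.790 = 1747.639772
x = (-8429.748818·-137.386 − -125.694·-8878.756217) / 1747.639772 = 24.102843
y = (-158.912·-8878.756217 − -8429.748818·-159.790) / 1747.639772 = 36.592978
|P − Q| = √((24.102843 − -40.156)² + (36.592978 − 15.220)²) = 67.720035

67.720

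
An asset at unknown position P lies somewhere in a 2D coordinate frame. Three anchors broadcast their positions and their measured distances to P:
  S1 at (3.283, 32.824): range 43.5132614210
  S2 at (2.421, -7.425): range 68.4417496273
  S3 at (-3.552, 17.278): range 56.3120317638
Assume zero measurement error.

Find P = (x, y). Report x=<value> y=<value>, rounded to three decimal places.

eq1: (x − 3.283)² + (y − 32.824)² = 43.5132614210²
eq2: (x − 2.421)² + (y + 7.425)² = 68.4417496273²
eq3: (x + 3.552)² + (y − 17.278)² = 56.3120317638²
eq1−eq2, eq1−eq3 (x²,y² cancel):
  -1.724·x − 80.498·y = -3818.070372
  -13.670·x − 31.092·y = -2054.688079
det = -1.724·-31.092 − -80.498·-13.670 = -1046.805052
x = (-3818.070372·-31.092 − -80.498·-2054.688079) / -1046.805052 = 44.599362
y = (-1.724·-2054.688079 − -3818.070372·-13.670) / -1046.805052 = 46.475454

x=44.599 y=46.475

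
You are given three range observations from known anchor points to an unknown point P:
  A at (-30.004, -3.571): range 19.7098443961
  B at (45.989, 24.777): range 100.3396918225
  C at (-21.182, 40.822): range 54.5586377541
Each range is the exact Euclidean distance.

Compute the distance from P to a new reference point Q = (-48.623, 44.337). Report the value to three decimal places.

50.102

eq1: (x + 30.004)² + (y + 3.571)² = 19.7098443961²
eq2: (x − 45.989)² + (y − 24.777)² = 100.3396918225²
eq3: (x + 21.182)² + (y − 40.822)² = 54.5586377541²
eq3−eq2, eq3−eq1 (x²,y² cancel):
  134.342·x − 32.090·y = -6477.633759
  -17.644·x − 88.786·y = 1386.046236
det = 134.342·-88.786 − -32.090·-17.644 = -12493.884772
x = (-6477.633759·-88.786 − -32.090·1386.046236) / -12493.884772 = -49.592375
y = (134.342·1386.046236 − -6477.633759·-17.644) / -12493.884772 = -5.755844
|P − Q| = √((-49.592375 − -48.623)² + (-5.755844 − 44.337)²) = 50.102223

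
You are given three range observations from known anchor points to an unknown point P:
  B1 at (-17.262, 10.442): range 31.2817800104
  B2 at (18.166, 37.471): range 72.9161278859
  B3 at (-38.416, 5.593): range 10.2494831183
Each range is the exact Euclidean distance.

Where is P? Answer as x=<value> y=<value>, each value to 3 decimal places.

x=-48.430 y=7.777

eq1: (x + 17.262)² + (y − 10.442)² = 31.2817800104²
eq2: (x − 18.166)² + (y − 37.471)² = 72.9161278859²
eq3: (x + 38.416)² + (y − 5.593)² = 10.2494831183²
eq2−eq3, eq2−eq1 (x²,y² cancel):
  -113.164·x − 63.756·y = 4984.701110
  -70.856·x − 54.058·y = 3011.144556
det = -113.164·-54.058 − -63.756·-70.856 = 1599.924376
x = (4984.701110·-54.058 − -63.756·3011.144556) / 1599.924376 = -48.430064
y = (-113.164·3011.144556 − 4984.701110·-70.856) / 1599.924376 = 7.777130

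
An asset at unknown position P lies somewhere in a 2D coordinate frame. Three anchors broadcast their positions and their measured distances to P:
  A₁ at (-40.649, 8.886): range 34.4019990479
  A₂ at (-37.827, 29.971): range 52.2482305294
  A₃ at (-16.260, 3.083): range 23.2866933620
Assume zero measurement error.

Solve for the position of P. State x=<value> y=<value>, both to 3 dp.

eq1: (x + 40.649)² + (y − 8.886)² = 34.4019990479²
eq2: (x + 37.827)² + (y − 29.971)² = 52.2482305294²
eq3: (x + 16.260)² + (y − 3.083)² = 23.2866933620²
eq3−eq2, eq3−eq1 (x²,y² cancel):
  -43.134·x + 53.776·y = -132.357225
  -48.778·x + 11.606·y = 816.182257
det = -43.134·11.606 − 53.776·-48.778 = 2122.472524
x = (-132.357225·11.606 − 53.776·816.182257) / 2122.472524 = -21.402941
y = (-43.134·816.182257 − -132.357225·-48.778) / 2122.472524 = -19.628676

x=-21.403 y=-19.629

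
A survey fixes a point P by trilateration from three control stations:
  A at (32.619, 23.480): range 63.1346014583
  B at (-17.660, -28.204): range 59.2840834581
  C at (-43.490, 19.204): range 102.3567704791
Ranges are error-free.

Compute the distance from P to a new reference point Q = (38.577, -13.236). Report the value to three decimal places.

25.991

eq1: (x − 32.619)² + (y − 23.480)² = 63.1346014583²
eq2: (x + 17.660)² + (y + 28.204)² = 59.2840834581²
eq3: (x + 43.490)² + (y − 19.204)² = 102.3567704791²
eq2−eq1, eq2−eq3 (x²,y² cancel):
  100.558·x + 103.368·y = 36.592995
  -51.660·x + 94.816·y = -5809.473411
det = 100.558·94.816 − 103.368·-51.660 = 14874.498208
x = (36.592995·94.816 − 103.368·-5809.473411) / 14874.498208 = 40.605286
y = (100.558·-5809.473411 − 36.592995·-51.660) / 14874.498208 = -39.147447
|P − Q| = √((40.605286 − 38.577)² + (-39.147447 − -13.236)²) = 25.990711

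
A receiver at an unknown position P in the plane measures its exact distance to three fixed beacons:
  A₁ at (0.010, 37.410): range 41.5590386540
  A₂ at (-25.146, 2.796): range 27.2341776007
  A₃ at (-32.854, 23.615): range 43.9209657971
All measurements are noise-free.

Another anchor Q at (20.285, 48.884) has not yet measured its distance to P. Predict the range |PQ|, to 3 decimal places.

56.349

eq1: (x − 0.010)² + (y − 37.410)² = 41.5590386540²
eq2: (x + 25.146)² + (y − 2.796)² = 27.2341776007²
eq3: (x + 32.854)² + (y − 23.615)² = 43.9209657971²
eq3−eq2, eq3−eq1 (x²,y² cancel):
  15.416·x − 41.638·y = 190.436198
  65.728·x + 27.590·y = -35.647798
det = 15.416·27.590 − -41.638·65.728 = 3162.109904
x = (190.436198·27.590 − -41.638·-35.647798) / 3162.109904 = 1.192189
y = (15.416·-35.647798 − 190.436198·65.728) / 3162.109904 = -4.132221
|P − Q| = √((1.192189 − 20.285)² + (-4.132221 − 48.884)²) = 56.349402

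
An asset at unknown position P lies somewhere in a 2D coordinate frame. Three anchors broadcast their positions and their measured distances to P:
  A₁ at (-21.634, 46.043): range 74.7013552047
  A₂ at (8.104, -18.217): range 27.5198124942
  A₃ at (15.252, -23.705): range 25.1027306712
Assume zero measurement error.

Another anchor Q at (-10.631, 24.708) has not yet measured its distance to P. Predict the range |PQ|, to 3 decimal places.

52.616

eq1: (x + 21.634)² + (y − 46.043)² = 74.7013552047²
eq2: (x − 8.104)² + (y + 18.217)² = 27.5198124942²
eq3: (x − 15.252)² + (y + 23.705)² = 25.1027306712²
eq3−eq2, eq3−eq1 (x²,y² cancel):
  -14.296·x + 10.976·y = -524.209617
  -73.772·x + 139.496·y = -3156.708106
det = -14.296·139.496 − 10.976·-73.772 = -1184.513344
x = (-524.209617·139.496 − 10.976·-3156.708106) / -1184.513344 = 32.483481
y = (-14.296·-3156.708106 − -524.209617·-73.772) / -1184.513344 = -5.450599
|P − Q| = √((32.483481 − -10.631)² + (-5.450599 − 24.708)²) = 52.615583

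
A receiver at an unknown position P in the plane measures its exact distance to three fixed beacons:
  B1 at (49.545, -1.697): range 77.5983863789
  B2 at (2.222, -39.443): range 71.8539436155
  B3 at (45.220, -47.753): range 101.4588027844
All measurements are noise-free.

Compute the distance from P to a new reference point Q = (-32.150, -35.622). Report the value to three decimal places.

64.593

eq1: (x − 49.545)² + (y + 1.697)² = 77.5983863789²
eq2: (x − 2.222)² + (y + 39.443)² = 71.8539436155²
eq3: (x − 45.220)² + (y + 47.753)² = 101.4588027844²
eq1−eq3, eq1−eq2 (x²,y² cancel):
  -8.650·x − 92.112·y = -2404.768519
  -94.646·x − 75.492·y = -38.378945
det = -8.650·-75.492 − -92.112·-94.646 = -8065.026552
x = (-2404.768519·-75.492 − -92.112·-38.378945) / -8065.026552 = -22.071300
y = (-8.650·-38.378945 − -2404.768519·-94.646) / -8065.026552 = 28.179665
|P − Q| = √((-22.071300 − -32.150)² + (28.179665 − -35.622)²) = 64.592822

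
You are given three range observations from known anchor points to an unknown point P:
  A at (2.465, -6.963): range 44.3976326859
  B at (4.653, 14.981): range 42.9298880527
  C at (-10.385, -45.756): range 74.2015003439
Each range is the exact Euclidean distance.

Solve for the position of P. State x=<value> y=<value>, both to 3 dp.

eq1: (x − 2.465)² + (y + 6.963)² = 44.3976326859²
eq2: (x − 4.653)² + (y − 14.981)² = 42.9298880527²
eq3: (x + 10.385)² + (y + 45.756)² = 74.2015003439²
eq1−eq2, eq1−eq3 (x²,y² cancel):
  4.376·x + 43.888·y = 319.695676
  -25.700·x − 77.586·y = -1387.812698
det = 4.376·-77.586 − 43.888·-25.700 = 788.405264
x = (319.695676·-77.586 − 43.888·-1387.812698) / 788.405264 = 45.794234
y = (4.376·-1387.812698 − 319.695676·-25.700) / 788.405264 = 2.718285

x=45.794 y=2.718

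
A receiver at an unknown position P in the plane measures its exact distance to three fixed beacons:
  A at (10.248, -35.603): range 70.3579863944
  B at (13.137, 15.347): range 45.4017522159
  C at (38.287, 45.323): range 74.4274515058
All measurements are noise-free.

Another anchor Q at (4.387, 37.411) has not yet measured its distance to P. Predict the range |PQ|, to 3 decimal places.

eq1: (x − 10.248)² + (y + 35.603)² = 70.3579863944²
eq2: (x − 13.137)² + (y − 15.347)² = 45.4017522159²
eq3: (x − 38.287)² + (y − 45.323)² = 74.4274515058²
eq3−eq1, eq3−eq2 (x²,y² cancel):
  -56.078·x − 161.852·y = -1558.274297
  -50.300·x − 59.952·y = 366.168913
det = -56.078·-59.952 − -161.852·-50.300 = -4779.167344
x = (-1558.274297·-59.952 − -161.852·366.168913) / -4779.167344 = -31.948417
y = (-56.078·366.168913 − -1558.274297·-50.300) / -4779.167344 = 20.697165
|P − Q| = √((-31.948417 − 4.387)² + (20.697165 − 37.411)²) = 39.995185

39.995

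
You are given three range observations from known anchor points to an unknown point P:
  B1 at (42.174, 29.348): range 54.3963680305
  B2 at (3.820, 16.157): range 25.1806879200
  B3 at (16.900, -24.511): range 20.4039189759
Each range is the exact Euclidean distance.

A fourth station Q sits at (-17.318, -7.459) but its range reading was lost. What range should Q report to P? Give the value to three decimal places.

eq1: (x − 42.174)² + (y − 29.348)² = 54.3963680305²
eq2: (x − 3.820)² + (y − 16.157)² = 25.1806879200²
eq3: (x − 16.900)² + (y + 24.511)² = 20.4039189759²
eq2−eq1, eq2−eq3 (x²,y² cancel):
  76.708·x + 26.382·y = 39.412520
  26.160·x − 81.336·y = 828.505207
det = 76.708·-81.336 − 26.382·26.160 = -6929.275008
x = (39.412520·-81.336 − 26.382·828.505207) / -6929.275008 = 3.617013
y = (76.708·828.505207 − 39.412520·26.160) / -6929.275008 = -9.022870
|P − Q| = √((3.617013 − -17.318)² + (-9.022870 − -7.459)²) = 20.993344

20.993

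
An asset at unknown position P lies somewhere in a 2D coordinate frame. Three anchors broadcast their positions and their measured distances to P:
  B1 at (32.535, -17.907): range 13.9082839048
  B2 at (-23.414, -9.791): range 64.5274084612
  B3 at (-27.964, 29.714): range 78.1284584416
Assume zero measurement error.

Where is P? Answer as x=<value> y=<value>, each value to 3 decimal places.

eq1: (x − 32.535)² + (y + 17.907)² = 13.9082839048²
eq2: (x + 23.414)² + (y + 9.791)² = 64.5274084612²
eq3: (x + 27.964)² + (y − 29.714)² = 78.1284584416²
eq3−eq1, eq3−eq2 (x²,y² cancel):
  120.998·x − 95.242·y = 5624.895439
  9.100·x − 79.010·y = 919.441561
det = 120.998·-79.010 − -95.242·9.100 = -8693.349780
x = (5624.895439·-79.010 − -95.242·919.441561) / -8693.349780 = 41.049025
y = (120.998·919.441561 − 5624.895439·9.100) / -8693.349780 = -6.909194

x=41.049 y=-6.909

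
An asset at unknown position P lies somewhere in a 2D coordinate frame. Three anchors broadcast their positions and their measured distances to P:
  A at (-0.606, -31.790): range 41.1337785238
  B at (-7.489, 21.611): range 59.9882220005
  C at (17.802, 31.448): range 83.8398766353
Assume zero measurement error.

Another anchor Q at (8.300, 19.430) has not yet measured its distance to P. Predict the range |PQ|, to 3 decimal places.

eq1: (x + 0.606)² + (y + 31.790)² = 41.1337785238²
eq2: (x + 7.489)² + (y − 21.611)² = 59.9882220005²
eq3: (x − 17.802)² + (y − 31.448)² = 83.8398766353²
eq1−eq2, eq1−eq3 (x²,y² cancel):
  -13.766·x + 106.802·y = -2394.449937
  36.816·x + 126.476·y = -5042.220607
det = -13.766·126.476 − 106.802·36.816 = -5673.091048
x = (-2394.449937·126.476 − 106.802·-5042.220607) / -5673.091048 = -41.543277
y = (-13.766·-5042.220607 − -2394.449937·36.816) / -5673.091048 = -27.774149
|P − Q| = √((-41.543277 − 8.300)² + (-27.774149 − 19.430)²) = 68.648263

68.648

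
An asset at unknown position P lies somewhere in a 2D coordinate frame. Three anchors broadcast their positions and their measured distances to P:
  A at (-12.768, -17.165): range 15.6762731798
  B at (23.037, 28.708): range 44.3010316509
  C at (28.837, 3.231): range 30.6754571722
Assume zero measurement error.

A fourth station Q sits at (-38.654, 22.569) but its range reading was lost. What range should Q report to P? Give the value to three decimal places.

51.187

eq1: (x + 12.768)² + (y + 17.165)² = 15.6762731798²
eq2: (x − 23.037)² + (y − 28.708)² = 44.3010316509²
eq3: (x − 28.837)² + (y − 3.231)² = 30.6754571722²
eq2−eq3, eq2−eq1 (x²,y² cancel):
  11.600·x − 50.954·y = 508.757030
  -71.610·x − 91.746·y = 819.642281
det = 11.600·-91.746 − -50.954·-71.610 = -4713.069540
x = (508.757030·-91.746 − -50.954·819.642281) / -4713.069540 = 1.042287
y = (11.600·819.642281 − 508.757030·-71.610) / -4713.069540 = -9.747351
|P − Q| = √((1.042287 − -38.654)² + (-9.747351 − 22.569)²) = 51.187320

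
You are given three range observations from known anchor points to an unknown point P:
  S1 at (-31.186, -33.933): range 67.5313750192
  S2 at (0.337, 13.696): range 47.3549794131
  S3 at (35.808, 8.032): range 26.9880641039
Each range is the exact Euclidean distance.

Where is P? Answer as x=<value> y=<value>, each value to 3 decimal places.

x=34.658 y=-18.932

eq1: (x + 31.186)² + (y + 33.933)² = 67.5313750192²
eq2: (x − 0.337)² + (y − 13.696)² = 47.3549794131²
eq3: (x − 35.808)² + (y − 8.032)² = 26.9880641039²
eq3−eq2, eq3−eq1 (x²,y² cancel):
  -70.942·x + 11.328·y = -2673.170374
  -133.988·x − 83.930·y = -3054.841811
det = -70.942·-83.930 − 11.328·-133.988 = 7471.978124
x = (-2673.170374·-83.930 − 11.328·-3054.841811) / 7471.978124 = 34.658083
y = (-70.942·-3054.841811 − -2673.170374·-133.988) / 7471.978124 = -18.931555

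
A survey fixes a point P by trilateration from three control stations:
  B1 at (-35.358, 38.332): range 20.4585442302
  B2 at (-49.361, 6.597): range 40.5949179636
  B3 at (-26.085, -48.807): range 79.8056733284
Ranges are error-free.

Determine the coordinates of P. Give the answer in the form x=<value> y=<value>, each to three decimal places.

x=-16.491 y=30.420

eq1: (x + 35.358)² + (y − 38.332)² = 20.4585442302²
eq2: (x + 49.361)² + (y − 6.597)² = 40.5949179636²
eq3: (x + 26.085)² + (y + 48.807)² = 79.8056733284²
eq2−eq3, eq2−eq1 (x²,y² cancel):
  46.552·x − 110.808·y = -4138.476387
  28.006·x + 63.470·y = 1468.896990
det = 46.552·63.470 − -110.808·28.006 = 6057.944288
x = (-4138.476387·63.470 − -110.808·1468.896990) / 6057.944288 = -16.491330
y = (46.552·1468.896990 − -4138.476387·28.006) / 6057.944288 = 30.419934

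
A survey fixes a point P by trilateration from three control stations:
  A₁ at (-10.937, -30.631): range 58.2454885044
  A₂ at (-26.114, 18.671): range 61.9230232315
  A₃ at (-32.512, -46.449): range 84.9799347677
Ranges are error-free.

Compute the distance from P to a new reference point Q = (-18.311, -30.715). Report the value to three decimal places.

64.208

eq1: (x + 10.937)² + (y + 30.631)² = 58.2454885044²
eq2: (x + 26.114)² + (y − 18.671)² = 61.9230232315²
eq3: (x + 32.512)² + (y + 46.449)² = 84.9799347677²
eq1−eq2, eq1−eq3 (x²,y² cancel):
  -30.354·x + 98.604·y = -469.252768
  -43.150·x − 31.636·y = -1672.388767
det = -30.354·-31.636 − 98.604·-43.150 = 5215.041744
x = (-469.252768·-31.636 − 98.604·-1672.388767) / 5215.041744 = 34.467510
y = (-30.354·-1672.388767 − -469.252768·-43.150) / 5215.041744 = 5.851426
|P − Q| = √((34.467510 − -18.311)² + (5.851426 − -30.715)²) = 64.208057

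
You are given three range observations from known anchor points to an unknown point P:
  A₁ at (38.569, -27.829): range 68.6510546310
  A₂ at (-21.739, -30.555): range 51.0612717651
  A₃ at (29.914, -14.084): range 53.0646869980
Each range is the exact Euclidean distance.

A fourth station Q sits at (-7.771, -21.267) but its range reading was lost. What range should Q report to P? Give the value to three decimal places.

40.830

eq1: (x − 38.569)² + (y + 27.829)² = 68.6510546310²
eq2: (x + 21.739)² + (y + 30.555)² = 51.0612717651²
eq3: (x − 29.914)² + (y + 14.084)² = 53.0646869980²
eq2−eq1, eq2−eq3 (x²,y² cancel):
  120.616·x + 5.452·y = -1249.884972
  103.306·x + 32.942·y = -521.593226
det = 120.616·32.942 − 5.452·103.306 = 3410.107960
x = (-1249.884972·32.942 − 5.452·-521.593226) / 3410.107960 = -11.240109
y = (120.616·-521.593226 − -1249.884972·103.306) / 3410.107960 = 19.415259
|P − Q| = √((-11.240109 − -7.771)² + (19.415259 − -21.267)²) = 40.829902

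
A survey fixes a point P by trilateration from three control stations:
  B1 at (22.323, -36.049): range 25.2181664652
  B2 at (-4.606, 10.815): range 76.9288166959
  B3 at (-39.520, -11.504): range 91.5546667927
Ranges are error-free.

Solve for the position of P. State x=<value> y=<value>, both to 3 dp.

x=44.138 y=-48.700

eq1: (x − 22.323)² + (y + 36.049)² = 25.2181664652²
eq2: (x + 4.606)² + (y − 10.815)² = 76.9288166959²
eq3: (x + 39.520)² + (y + 11.504)² = 91.5546667927²
eq3−eq2, eq3−eq1 (x²,y² cancel):
  69.828·x + 44.638·y = 908.221218
  123.686·x − 49.090·y = 7849.975406
det = 69.828·-49.090 − 44.638·123.686 = -8948.952188
x = (908.221218·-49.090 − 44.638·7849.975406) / -8948.952188 = 44.138327
y = (69.828·7849.975406 − 908.221218·123.686) / -8948.952188 = -48.699985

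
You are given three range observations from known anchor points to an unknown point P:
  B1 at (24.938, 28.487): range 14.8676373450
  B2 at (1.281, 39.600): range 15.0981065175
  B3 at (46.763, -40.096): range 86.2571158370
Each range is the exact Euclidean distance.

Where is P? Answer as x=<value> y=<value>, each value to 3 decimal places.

eq1: (x − 24.938)² + (y − 28.487)² = 14.8676373450²
eq2: (x − 1.281)² + (y − 39.600)² = 15.0981065175²
eq3: (x − 46.763)² + (y + 40.096)² = 86.2571158370²
eq2−eq3, eq2−eq1 (x²,y² cancel):
  90.964·x − 159.392·y = -4987.670788
  47.314·x − 22.226·y = -129.481768
det = 90.964·-22.226 − -159.392·47.314 = 5519.707224
x = (-4987.670788·-22.226 − -159.392·-129.481768) / 5519.707224 = 16.344637
y = (90.964·-129.481768 − -4987.670788·47.314) / 5519.707224 = 40.619632

x=16.345 y=40.620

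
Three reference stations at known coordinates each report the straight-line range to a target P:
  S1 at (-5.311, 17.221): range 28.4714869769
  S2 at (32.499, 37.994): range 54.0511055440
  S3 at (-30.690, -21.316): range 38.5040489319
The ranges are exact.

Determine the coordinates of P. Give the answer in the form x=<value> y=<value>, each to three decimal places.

eq1: (x + 5.311)² + (y − 17.221)² = 28.4714869769²
eq2: (x − 32.499)² + (y − 37.994)² = 54.0511055440²
eq3: (x + 30.690)² + (y + 21.316)² = 38.5040489319²
eq1−eq3, eq1−eq2 (x²,y² cancel):
  -50.758·x − 77.074·y = 399.542181
  75.620·x + 41.546·y = 64.063035
det = -50.758·41.546 − -77.074·75.620 = 3719.544012
x = (399.542181·41.546 − -77.074·64.063035) / 3719.544012 = 5.790219
y = (-50.758·64.063035 − 399.542181·75.620) / 3719.544012 = -8.997095

x=5.790 y=-8.997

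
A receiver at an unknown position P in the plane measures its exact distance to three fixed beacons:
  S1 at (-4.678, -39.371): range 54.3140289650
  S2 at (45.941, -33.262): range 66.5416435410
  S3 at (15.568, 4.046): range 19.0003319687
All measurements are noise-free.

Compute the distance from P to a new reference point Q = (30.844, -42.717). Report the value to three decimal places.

65.284

eq1: (x + 4.678)² + (y + 39.371)² = 54.3140289650²
eq2: (x − 45.941)² + (y + 33.262)² = 66.5416435410²
eq3: (x − 15.568)² + (y − 4.046)² = 19.0003319687²
eq1−eq3, eq1−eq2 (x²,y² cancel):
  40.492·x + 86.834·y = 1275.774542
  101.238·x + 12.218·y = 167.200217
det = 40.492·12.218 − 86.834·101.238 = -8296.169236
x = (1275.774542·12.218 − 86.834·167.200217) / -8296.169236 = -0.128824
y = (40.492·167.200217 − 1275.774542·101.238) / -8296.169236 = 14.752181
|P − Q| = √((-0.128824 − 30.844)² + (14.752181 − -42.717)²) = 65.284168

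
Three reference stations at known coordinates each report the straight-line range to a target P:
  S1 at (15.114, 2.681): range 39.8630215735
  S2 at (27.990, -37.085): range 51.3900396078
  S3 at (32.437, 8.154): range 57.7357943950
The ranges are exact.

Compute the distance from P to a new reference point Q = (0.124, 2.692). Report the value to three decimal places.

27.911

eq1: (x − 15.114)² + (y − 2.681)² = 39.8630215735²
eq2: (x − 27.990)² + (y + 37.085)² = 51.3900396078²
eq3: (x − 32.437)² + (y − 8.154)² = 57.7357943950²
eq3−eq2, eq3−eq1 (x²,y² cancel):
  -8.894·x − 90.478·y = 1732.576424
  -34.646·x − 10.946·y = 861.335537
det = -8.894·-10.946 − -90.478·-34.646 = -3037.347064
x = (1732.576424·-10.946 − -90.478·861.335537) / -3037.347064 = -19.414026
y = (-8.894·861.335537 − 1732.576424·-34.646) / -3037.347064 = -17.240744
|P − Q| = √((-19.414026 − 0.124)² + (-17.240744 − 2.692)²) = 27.911445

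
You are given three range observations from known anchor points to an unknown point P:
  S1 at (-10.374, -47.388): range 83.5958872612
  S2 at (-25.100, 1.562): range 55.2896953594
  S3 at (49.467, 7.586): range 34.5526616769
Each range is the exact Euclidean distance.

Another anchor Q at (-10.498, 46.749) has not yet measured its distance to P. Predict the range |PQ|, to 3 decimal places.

37.432

eq1: (x + 10.374)² + (y + 47.388)² = 83.5958872612²
eq2: (x + 25.100)² + (y − 1.562)² = 55.2896953594²
eq3: (x − 49.467)² + (y − 7.586)² = 34.5526616769²
eq3−eq2, eq3−eq1 (x²,y² cancel):
  -149.134·x − 12.048·y = -3735.145625
  -119.682·x − 109.948·y = -5945.675003
det = -149.134·-109.948 − -12.048·-119.682 = 14955.056296
x = (-3735.145625·-109.948 − -12.048·-5945.675003) / 14955.056296 = 22.670480
y = (-149.134·-5945.675003 − -3735.145625·-119.682) / 14955.056296 = 29.399595
|P − Q| = √((22.670480 − -10.498)² + (29.399595 − 46.749)²) = 37.431937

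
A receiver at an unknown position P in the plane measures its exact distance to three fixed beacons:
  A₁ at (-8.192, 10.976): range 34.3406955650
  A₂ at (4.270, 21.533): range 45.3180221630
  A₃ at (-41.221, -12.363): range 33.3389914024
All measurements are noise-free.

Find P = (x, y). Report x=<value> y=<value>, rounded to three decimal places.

x=-41.045 y=20.976

eq1: (x + 8.192)² + (y − 10.976)² = 34.3406955650²
eq2: (x − 4.270)² + (y − 21.533)² = 45.3180221630²
eq3: (x + 41.221)² + (y + 12.363)² = 33.3389914024²
eq2−eq3, eq2−eq1 (x²,y² cancel):
  -90.982·x − 67.792·y = 2312.346406
  -24.924·x − 21.114·y = 580.118212
det = -90.982·-21.114 − -67.792·-24.924 = 231.346140
x = (2312.346406·-21.114 − -67.792·580.118212) / 231.346140 = -41.044593
y = (-90.982·580.118212 − 2312.346406·-24.924) / 231.346140 = 20.975525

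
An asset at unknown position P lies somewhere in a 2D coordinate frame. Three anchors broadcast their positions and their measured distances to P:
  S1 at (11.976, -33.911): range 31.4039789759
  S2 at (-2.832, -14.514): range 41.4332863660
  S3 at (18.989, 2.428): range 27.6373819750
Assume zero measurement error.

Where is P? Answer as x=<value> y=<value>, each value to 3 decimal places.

eq1: (x − 11.976)² + (y + 33.911)² = 31.4039789759²
eq2: (x + 2.832)² + (y + 14.514)² = 41.4332863660²
eq3: (x − 18.989)² + (y − 2.428)² = 27.6373819750²
eq2−eq3, eq2−eq1 (x²,y² cancel):
  43.642·x + 33.884·y = 1100.693222
  29.616·x − 38.794·y = 1805.211401
det = 43.642·-38.794 − 33.884·29.616 = -2696.556292
x = (1100.693222·-38.794 − 33.884·1805.211401) / -2696.556292 = 38.518786
y = (43.642·1805.211401 − 1100.693222·29.616) / -2696.556292 = -17.127366

x=38.519 y=-17.127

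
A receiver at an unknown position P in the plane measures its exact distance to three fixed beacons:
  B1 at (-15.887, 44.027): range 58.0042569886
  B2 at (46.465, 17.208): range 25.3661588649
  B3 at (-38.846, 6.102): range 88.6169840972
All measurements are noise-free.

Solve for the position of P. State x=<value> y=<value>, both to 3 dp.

x=42.088 y=42.194

eq1: (x + 15.887)² + (y − 44.027)² = 58.0042569886²
eq2: (x − 46.465)² + (y − 17.208)² = 25.3661588649²
eq3: (x + 38.846)² + (y − 6.102)² = 88.6169840972²
eq1−eq2, eq1−eq3 (x²,y² cancel):
  124.704·x − 53.638·y = 2985.389804
  -45.918·x − 75.850·y = -5133.003420
det = 124.704·-75.850 − -53.638·-45.918 = -11921.748084
x = (2985.389804·-75.850 − -53.638·-5133.003420) / -11921.748084 = 42.088279
y = (124.704·-5133.003420 − 2985.389804·-45.918) / -11921.748084 = 42.193722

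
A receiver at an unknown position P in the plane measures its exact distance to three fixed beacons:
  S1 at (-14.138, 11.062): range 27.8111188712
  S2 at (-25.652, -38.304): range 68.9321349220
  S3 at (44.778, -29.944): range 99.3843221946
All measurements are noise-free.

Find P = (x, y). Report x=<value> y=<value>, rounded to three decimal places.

x=-34.444 y=30.065

eq1: (x + 14.138)² + (y − 11.062)² = 27.8111188712²
eq2: (x + 25.652)² + (y + 38.304)² = 68.9321349220²
eq3: (x − 44.778)² + (y + 29.944)² = 99.3843221946²
eq1−eq2, eq1−eq3 (x²,y² cancel):
  -23.028·x − 98.732·y = -2175.210260
  117.832·x − 82.012·y = -6524.323633
det = -23.028·-82.012 − -98.732·117.832 = 13522.361360
x = (-2175.210260·-82.012 − -98.732·-6524.323633) / 13522.361360 = -34.444145
y = (-23.028·-6524.323633 − -2175.210260·117.832) / 13522.361360 = 30.065126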